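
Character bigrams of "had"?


Word: "had" (length 3)
Number of bigrams = 3 - 2 + 1 = 2
  Position 0: "ha"
  Position 1: "ad"
Bigrams = "ha", "ad"


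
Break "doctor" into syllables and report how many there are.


Word: "doctor"
Syllable breakdown: doc · tor
Counting: 2 parts
= 2 syllables


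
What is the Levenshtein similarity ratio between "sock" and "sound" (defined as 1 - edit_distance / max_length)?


Word 1: "sock" (length 4)
Word 2: "sound" (length 5)
One optimal edit sequence:
  1. keep 's'
  2. keep 'o'
  3. insert 'u'  (+1)
  4. substitute 'c' -> 'n'  (+1)
  5. substitute 'k' -> 'd'  (+1)
Edit distance = 3
Max length = max(4, 5) = 5
Similarity = 1 - 3/5
= 0.4000


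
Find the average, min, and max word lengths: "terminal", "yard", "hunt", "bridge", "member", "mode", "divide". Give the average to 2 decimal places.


Lengths: "terminal"=8, "yard"=4, "hunt"=4, "bridge"=6, "member"=6, "mode"=4, "divide"=6
Sum = 38, Count = 7
Average = 38/7 = 5.43
= avg=5.43, min=4, max=8


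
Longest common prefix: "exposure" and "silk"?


Word 1: "exposure"
Word 2: "silk"
Comparing from start:
  Pos 0: 'e' != 's' (stop)
LCP = "" (length 0)


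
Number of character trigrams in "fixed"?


Word: "fixed" (length 5)
Number of 3-grams = length - 3 + 1 = 5 - 3 + 1
= 3


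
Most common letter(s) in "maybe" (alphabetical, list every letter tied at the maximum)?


Word: "maybe"
Letter counts:
  'a': 1
  'b': 1
  'e': 1
  'm': 1
  'y': 1
Maximum count = 1
Most frequent = 'a', 'b', 'e', 'm', 'y' (1 time each)


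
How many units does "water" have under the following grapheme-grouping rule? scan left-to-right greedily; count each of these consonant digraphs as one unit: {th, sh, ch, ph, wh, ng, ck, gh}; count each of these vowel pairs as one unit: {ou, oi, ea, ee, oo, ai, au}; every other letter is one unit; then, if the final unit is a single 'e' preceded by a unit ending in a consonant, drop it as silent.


Word: "water" (5 letters)
Left-to-right scan:
  [1] 'w' (letter)
  [2] 'a' (letter)
  [3] 't' (letter)
  [4] 'e' (letter)
  [5] 'r' (letter)
Units from scan: 5
Sound units = 5 units


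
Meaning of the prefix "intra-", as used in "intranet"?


Prefix: intra-
Example: intranet (intra- + net)
Meaning = within


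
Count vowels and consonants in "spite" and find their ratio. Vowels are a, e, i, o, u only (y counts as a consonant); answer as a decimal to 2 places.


Word: "spite"
Vowels (a,e,i,o,u): 2
Consonants: 3
Ratio = 2/3
= 0.67


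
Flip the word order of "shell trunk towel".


Original: "shell trunk towel"
Words (1..n): shell | trunk | towel
Reversed (n..1): towel | trunk | shell
Result = "towel trunk shell"


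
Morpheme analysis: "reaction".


Word: "reaction"
Morphemes: re- | act | -ion
Each morpheme carries meaning
= 3 morphemes


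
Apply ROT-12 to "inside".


Word: "inside"
Shift: 12
Each letter → (letter + shift) mod 26:
  'i' (8) + 12 = 20 → 'u'
  'n' (13) + 12 = 25 → 'z'
  's' (18) + 12 = 4 → 'e'
  'i' (8) + 12 = 20 → 'u'
  'd' (3) + 12 = 15 → 'p'
  'e' (4) + 12 = 16 → 'q'
Result = "uzeupq"


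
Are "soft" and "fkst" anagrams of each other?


Word 1: "soft" → sorted: fost
Word 2: "fkst" → sorted: fkst
Same letters? fost != fkst
Anagram = No


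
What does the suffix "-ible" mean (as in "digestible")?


Suffix: -ible
Example: digestible = digest + -ible
Meaning = capable of


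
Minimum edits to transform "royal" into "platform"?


Word 1: "royal" (length 5)
Word 2: "platform" (length 8)
One optimal edit sequence (insert/delete/substitute each cost 1):
  1. insert 'p'  (+1)
  2. insert 'l'  (+1)
  3. insert 'a'  (+1)
  4. substitute 'r' -> 't'  (+1)
  5. substitute 'o' -> 'f'  (+1)
  6. substitute 'y' -> 'o'  (+1)
  7. substitute 'a' -> 'r'  (+1)
  8. substitute 'l' -> 'm'  (+1)
Total edit operations: 8
Edit distance = 8


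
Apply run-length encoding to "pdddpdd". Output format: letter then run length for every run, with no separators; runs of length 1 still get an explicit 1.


String: "pdddpdd"
Scanning for consecutive runs:
  'p' x 1
  'd' x 3
  'p' x 1
  'd' x 2
RLE = "p1d3p1d2"


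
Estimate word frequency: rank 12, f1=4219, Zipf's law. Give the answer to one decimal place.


Zipf's law: f(r) = f(1) / r
f(1) = 4219
f(12) = 4219 / 12
= 351.6 occurrences


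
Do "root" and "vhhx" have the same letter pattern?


Pattern of "root": [0, 1, 1, 2]
Pattern of "vhhx": [0, 1, 1, 2]
Patterns match
Same pattern = Yes


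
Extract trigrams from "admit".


Word: "admit" (length 5)
Number of trigrams = 5 - 3 + 1 = 3
  Position 0: "adm"
  Position 1: "dmi"
  Position 2: "mit"
Trigrams = "adm", "dmi", "mit"


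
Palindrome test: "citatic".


Word: "citatic"
Reversed: "citatic"
Forward == Backward? citatic == citatic
Palindrome = Yes


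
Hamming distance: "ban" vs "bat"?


Comparing character by character (same length = 3):
  Pos 0: 'b' vs 'b' =
  Pos 1: 'a' vs 'a' =
  Pos 2: 'n' vs 't' !=
Hamming distance = 1


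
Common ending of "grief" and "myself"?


Word 1: "grief"
Word 2: "myself"
Comparing from end:
  Pos -1: 'f' == 'f'
  Pos -2: 'e' != 'l' (stop)
LCS = "f" (length 1)


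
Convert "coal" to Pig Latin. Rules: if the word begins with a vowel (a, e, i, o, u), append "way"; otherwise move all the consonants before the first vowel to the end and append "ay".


Word: "coal"
Starts with consonant(s) → move to end, add 'ay'
Consonant cluster: "c"
Pig Latin = "oalcay"


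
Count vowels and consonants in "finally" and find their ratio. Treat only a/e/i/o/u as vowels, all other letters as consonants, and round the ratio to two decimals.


Word: "finally"
Vowels (a,e,i,o,u): 2
Consonants: 5
Ratio = 2/5
= 0.40


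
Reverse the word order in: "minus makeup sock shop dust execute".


Original: "minus makeup sock shop dust execute"
Words (1..n): minus | makeup | sock | shop | dust | execute
Reversed (n..1): execute | dust | shop | sock | makeup | minus
Result = "execute dust shop sock makeup minus"


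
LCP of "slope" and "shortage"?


Word 1: "slope"
Word 2: "shortage"
Comparing from start:
  Pos 0: 's' == 's'
  Pos 1: 'l' != 'h' (stop)
LCP = "s" (length 1)


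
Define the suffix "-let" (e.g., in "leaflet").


Suffix: -let
Example: leaflet = leaf + -let
Meaning = small


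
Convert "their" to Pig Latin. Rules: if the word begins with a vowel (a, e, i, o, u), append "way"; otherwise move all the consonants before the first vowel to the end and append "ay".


Word: "their"
Starts with consonant(s) → move to end, add 'ay'
Consonant cluster: "th"
Pig Latin = "eirthay"


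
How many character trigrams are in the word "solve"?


Word: "solve" (length 5)
Number of 3-grams = length - 3 + 1 = 5 - 3 + 1
= 3


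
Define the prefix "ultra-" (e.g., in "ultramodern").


Prefix: ultra-
Example: ultramodern (ultra- + modern)
Meaning = beyond


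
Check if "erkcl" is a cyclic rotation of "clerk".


Word: "clerk", Candidate: "erkcl"
Method: check if candidate is substring of word+word
"clerkclerk" contains "erkcl"? Yes
Is rotation = Yes


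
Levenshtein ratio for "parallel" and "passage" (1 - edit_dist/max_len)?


Word 1: "parallel" (length 8)
Word 2: "passage" (length 7)
One optimal edit sequence:
  1. keep 'p'
  2. keep 'a'
  3. substitute 'r' -> 's'  (+1)
  4. substitute 'a' -> 's'  (+1)
  5. substitute 'l' -> 'a'  (+1)
  6. substitute 'l' -> 'g'  (+1)
  7. keep 'e'
  8. delete 'l'  (+1)
Edit distance = 5
Max length = max(8, 7) = 8
Similarity = 1 - 5/8
= 0.3750


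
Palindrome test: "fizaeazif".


Word: "fizaeazif"
Reversed: "fizaeazif"
Forward == Backward? fizaeazif == fizaeazif
Palindrome = Yes


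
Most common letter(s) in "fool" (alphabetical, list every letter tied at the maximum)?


Word: "fool"
Letter counts:
  'f': 1
  'l': 1
  'o': 2
Maximum count = 2
Most frequent = 'o' (2 times each)


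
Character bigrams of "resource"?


Word: "resource" (length 8)
Number of bigrams = 8 - 2 + 1 = 7
  Position 0: "re"
  Position 1: "es"
  Position 2: "so"
  Position 3: "ou"
  Position 4: "ur"
  Position 5: "rc"
  Position 6: "ce"
Bigrams = "re", "es", "so", "ou", "ur", "rc", "ce"


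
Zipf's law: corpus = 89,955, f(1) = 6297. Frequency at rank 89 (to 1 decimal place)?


Zipf's law: f(r) = f(1) / r
f(1) = 6297
f(89) = 6297 / 89
= 70.8 occurrences


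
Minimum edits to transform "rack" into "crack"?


Word 1: "rack" (length 4)
Word 2: "crack" (length 5)
One optimal edit sequence (insert/delete/substitute each cost 1):
  1. insert 'c'  (+1)
  2. keep 'r'
  3. keep 'a'
  4. keep 'c'
  5. keep 'k'
Total edit operations: 1
Edit distance = 1


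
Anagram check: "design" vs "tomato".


Word 1: "design" → sorted: degins
Word 2: "tomato" → sorted: amoott
Same letters? degins != amoott
Anagram = No


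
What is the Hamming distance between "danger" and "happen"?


Comparing character by character (same length = 6):
  Pos 0: 'd' vs 'h' !=
  Pos 1: 'a' vs 'a' =
  Pos 2: 'n' vs 'p' !=
  Pos 3: 'g' vs 'p' !=
  Pos 4: 'e' vs 'e' =
  Pos 5: 'r' vs 'n' !=
Hamming distance = 4


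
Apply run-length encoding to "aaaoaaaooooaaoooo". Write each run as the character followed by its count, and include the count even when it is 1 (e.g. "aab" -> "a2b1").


String: "aaaoaaaooooaaoooo"
Scanning for consecutive runs:
  'a' x 3
  'o' x 1
  'a' x 3
  'o' x 4
  'a' x 2
  'o' x 4
RLE = "a3o1a3o4a2o4"


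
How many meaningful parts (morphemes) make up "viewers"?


Word: "viewers"
Morphemes: view / -er / -s
Each morpheme carries meaning
= 3 morphemes


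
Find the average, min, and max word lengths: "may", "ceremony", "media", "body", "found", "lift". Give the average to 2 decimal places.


Lengths: "may"=3, "ceremony"=8, "media"=5, "body"=4, "found"=5, "lift"=4
Sum = 29, Count = 6
Average = 29/6 = 4.83
= avg=4.83, min=3, max=8


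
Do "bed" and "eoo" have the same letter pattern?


Pattern of "bed": [0, 1, 2]
Pattern of "eoo": [0, 1, 1]
Patterns do not match
Same pattern = No


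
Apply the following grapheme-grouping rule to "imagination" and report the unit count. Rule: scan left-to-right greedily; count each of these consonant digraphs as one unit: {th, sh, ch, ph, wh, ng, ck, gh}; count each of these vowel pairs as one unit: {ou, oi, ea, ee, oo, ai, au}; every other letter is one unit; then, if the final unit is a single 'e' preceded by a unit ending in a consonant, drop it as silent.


Word: "imagination" (11 letters)
Left-to-right scan:
  [1] 'i' (letter)
  [2] 'm' (letter)
  [3] 'a' (letter)
  [4] 'g' (letter)
  [5] 'i' (letter)
  [6] 'n' (letter)
  [7] 'a' (letter)
  [8] 't' (letter)
  [9] 'i' (letter)
  [10] 'o' (letter)
  [11] 'n' (letter)
Units from scan: 11
Sound units = 11 units


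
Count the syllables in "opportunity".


Word: "opportunity"
Syllable breakdown: op / por / tu / ni / ty
Counting: 5 parts
= 5 syllables


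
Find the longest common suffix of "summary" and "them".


Word 1: "summary"
Word 2: "them"
Comparing from end:
  Pos -1: 'y' != 'm' (stop)
LCS = "" (length 0)


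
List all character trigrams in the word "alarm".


Word: "alarm" (length 5)
Number of trigrams = 5 - 3 + 1 = 3
  Position 0: "ala"
  Position 1: "lar"
  Position 2: "arm"
Trigrams = "ala", "lar", "arm"


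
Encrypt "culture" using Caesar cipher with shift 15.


Word: "culture"
Shift: 15
Each letter → (letter + shift) mod 26:
  'c' (2) + 15 = 17 → 'r'
  'u' (20) + 15 = 9 → 'j'
  'l' (11) + 15 = 0 → 'a'
  't' (19) + 15 = 8 → 'i'
  'u' (20) + 15 = 9 → 'j'
  'r' (17) + 15 = 6 → 'g'
  'e' (4) + 15 = 19 → 't'
Result = "rjaijgt"


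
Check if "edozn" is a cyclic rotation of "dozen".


Word: "dozen", Candidate: "edozn"
Method: check if candidate is substring of word+word
"dozendozen" contains "edozn"? No
Is rotation = No


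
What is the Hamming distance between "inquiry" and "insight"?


Comparing character by character (same length = 7):
  Pos 0: 'i' vs 'i' =
  Pos 1: 'n' vs 'n' =
  Pos 2: 'q' vs 's' !=
  Pos 3: 'u' vs 'i' !=
  Pos 4: 'i' vs 'g' !=
  Pos 5: 'r' vs 'h' !=
  Pos 6: 'y' vs 't' !=
Hamming distance = 5


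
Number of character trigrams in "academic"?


Word: "academic" (length 8)
Number of 3-grams = length - 3 + 1 = 8 - 3 + 1
= 6


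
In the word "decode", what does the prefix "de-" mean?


Prefix: de-
Example: decode = de- + code
Meaning = remove / reverse


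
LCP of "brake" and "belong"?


Word 1: "brake"
Word 2: "belong"
Comparing from start:
  Pos 0: 'b' == 'b'
  Pos 1: 'r' != 'e' (stop)
LCP = "b" (length 1)


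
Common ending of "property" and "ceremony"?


Word 1: "property"
Word 2: "ceremony"
Comparing from end:
  Pos -1: 'y' == 'y'
  Pos -2: 't' != 'n' (stop)
LCS = "y" (length 1)


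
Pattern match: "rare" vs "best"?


Pattern of "rare": [0, 1, 0, 2]
Pattern of "best": [0, 1, 2, 3]
Patterns do not match
Same pattern = No


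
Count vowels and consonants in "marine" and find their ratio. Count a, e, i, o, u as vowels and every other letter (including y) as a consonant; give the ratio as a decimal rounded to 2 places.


Word: "marine"
Vowels (a,e,i,o,u): 3
Consonants: 3
Ratio = 3/3
= 1.00


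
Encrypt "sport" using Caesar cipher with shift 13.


Word: "sport"
Shift: 13
Each letter → (letter + shift) mod 26:
  's' (18) + 13 = 5 → 'f'
  'p' (15) + 13 = 2 → 'c'
  'o' (14) + 13 = 1 → 'b'
  'r' (17) + 13 = 4 → 'e'
  't' (19) + 13 = 6 → 'g'
Result = "fcbeg"


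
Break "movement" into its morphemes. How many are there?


Word: "movement"
Morphemes: move / -ment
Each morpheme carries meaning
= 2 morphemes


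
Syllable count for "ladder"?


Word: "ladder"
Syllable breakdown: lad / der
Counting: 2 parts
= 2 syllables


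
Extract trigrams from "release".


Word: "release" (length 7)
Number of trigrams = 7 - 3 + 1 = 5
  Position 0: "rel"
  Position 1: "ele"
  Position 2: "lea"
  Position 3: "eas"
  Position 4: "ase"
Trigrams = "rel", "ele", "lea", "eas", "ase"


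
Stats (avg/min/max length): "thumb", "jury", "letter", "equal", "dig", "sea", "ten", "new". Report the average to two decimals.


Lengths: "thumb"=5, "jury"=4, "letter"=6, "equal"=5, "dig"=3, "sea"=3, "ten"=3, "new"=3
Sum = 32, Count = 8
Average = 32/8 = 4.00
= avg=4.00, min=3, max=6


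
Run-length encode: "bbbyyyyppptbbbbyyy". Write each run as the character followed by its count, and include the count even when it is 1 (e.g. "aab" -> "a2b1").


String: "bbbyyyyppptbbbbyyy"
Scanning for consecutive runs:
  'b' x 3
  'y' x 4
  'p' x 3
  't' x 1
  'b' x 4
  'y' x 3
RLE = "b3y4p3t1b4y3"


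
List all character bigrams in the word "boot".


Word: "boot" (length 4)
Number of bigrams = 4 - 2 + 1 = 3
  Position 0: "bo"
  Position 1: "oo"
  Position 2: "ot"
Bigrams = "bo", "oo", "ot"


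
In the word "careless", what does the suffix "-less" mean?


Suffix: -less
Example: careless (care + -less)
Meaning = without


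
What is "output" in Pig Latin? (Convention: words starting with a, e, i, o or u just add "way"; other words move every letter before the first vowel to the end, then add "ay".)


Word: "output"
Starts with vowel → add 'way'
Pig Latin = "outputway"


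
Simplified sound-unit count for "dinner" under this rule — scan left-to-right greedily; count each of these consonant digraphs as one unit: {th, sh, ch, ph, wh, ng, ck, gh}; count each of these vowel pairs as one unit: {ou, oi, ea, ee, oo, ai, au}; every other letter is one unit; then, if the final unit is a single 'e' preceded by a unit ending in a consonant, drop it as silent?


Word: "dinner" (6 letters)
Left-to-right scan:
  (1) 'd' (letter)
  (2) 'i' (letter)
  (3) 'n' (letter)
  (4) 'n' (letter)
  (5) 'e' (letter)
  (6) 'r' (letter)
Units from scan: 6
Sound units = 6 units


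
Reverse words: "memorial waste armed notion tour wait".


Original: "memorial waste armed notion tour wait"
Words (1..n): memorial | waste | armed | notion | tour | wait
Reversed (n..1): wait | tour | notion | armed | waste | memorial
Result = "wait tour notion armed waste memorial"


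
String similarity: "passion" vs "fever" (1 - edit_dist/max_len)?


Word 1: "passion" (length 7)
Word 2: "fever" (length 5)
One optimal edit sequence:
  1. delete 'p'  (+1)
  2. delete 'a'  (+1)
  3. substitute 's' -> 'f'  (+1)
  4. substitute 's' -> 'e'  (+1)
  5. substitute 'i' -> 'v'  (+1)
  6. substitute 'o' -> 'e'  (+1)
  7. substitute 'n' -> 'r'  (+1)
Edit distance = 7
Max length = max(7, 5) = 7
Similarity = 1 - 7/7
= 0.0000


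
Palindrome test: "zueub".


Word: "zueub"
Reversed: "bueuz"
Forward == Backward? zueub != bueuz
Palindrome = No


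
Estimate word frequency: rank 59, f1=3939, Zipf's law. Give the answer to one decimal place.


Zipf's law: f(r) = f(1) / r
f(1) = 3939
f(59) = 3939 / 59
= 66.8 occurrences


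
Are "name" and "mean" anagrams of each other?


Word 1: "name" → sorted: aemn
Word 2: "mean" → sorted: aemn
Same letters? aemn == aemn
Anagram = Yes


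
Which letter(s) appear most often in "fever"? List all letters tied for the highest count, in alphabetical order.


Word: "fever"
Letter counts:
  'e': 2
  'f': 1
  'r': 1
  'v': 1
Maximum count = 2
Most frequent = 'e' (2 times each)


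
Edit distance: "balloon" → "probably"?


Word 1: "balloon" (length 7)
Word 2: "probably" (length 8)
One optimal edit sequence (insert/delete/substitute each cost 1):
  1. insert 'p'  (+1)
  2. insert 'r'  (+1)
  3. insert 'o'  (+1)
  4. keep 'b'
  5. keep 'a'
  6. substitute 'l' -> 'b'  (+1)
  7. keep 'l'
  8. delete 'o'  (+1)
  9. delete 'o'  (+1)
  10. substitute 'n' -> 'y'  (+1)
Total edit operations: 7
Edit distance = 7


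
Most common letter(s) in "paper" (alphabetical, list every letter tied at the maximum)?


Word: "paper"
Letter counts:
  'a': 1
  'e': 1
  'p': 2
  'r': 1
Maximum count = 2
Most frequent = 'p' (2 times each)


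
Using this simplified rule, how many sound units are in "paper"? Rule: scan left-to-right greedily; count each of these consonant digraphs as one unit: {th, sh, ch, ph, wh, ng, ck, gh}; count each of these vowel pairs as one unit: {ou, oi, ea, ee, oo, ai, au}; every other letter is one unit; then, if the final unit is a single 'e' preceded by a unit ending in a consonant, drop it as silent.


Word: "paper" (5 letters)
Left-to-right scan:
  (1) 'p' (letter)
  (2) 'a' (letter)
  (3) 'p' (letter)
  (4) 'e' (letter)
  (5) 'r' (letter)
Units from scan: 5
Sound units = 5 units


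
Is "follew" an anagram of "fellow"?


Word 1: "fellow" → sorted: efllow
Word 2: "follew" → sorted: efllow
Same letters? efllow == efllow
Anagram = Yes


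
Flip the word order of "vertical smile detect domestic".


Original: "vertical smile detect domestic"
Words (1..n): vertical | smile | detect | domestic
Reversed (n..1): domestic | detect | smile | vertical
Result = "domestic detect smile vertical"


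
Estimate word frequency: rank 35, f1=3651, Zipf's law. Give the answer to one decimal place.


Zipf's law: f(r) = f(1) / r
f(1) = 3651
f(35) = 3651 / 35
= 104.3 occurrences


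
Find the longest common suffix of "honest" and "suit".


Word 1: "honest"
Word 2: "suit"
Comparing from end:
  Pos -1: 't' == 't'
  Pos -2: 's' != 'i' (stop)
LCS = "t" (length 1)


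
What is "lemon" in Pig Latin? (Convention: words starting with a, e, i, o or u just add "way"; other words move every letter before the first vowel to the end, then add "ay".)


Word: "lemon"
Starts with consonant(s) → move to end, add 'ay'
Consonant cluster: "l"
Pig Latin = "emonlay"


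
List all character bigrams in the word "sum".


Word: "sum" (length 3)
Number of bigrams = 3 - 2 + 1 = 2
  Position 0: "su"
  Position 1: "um"
Bigrams = "su", "um"


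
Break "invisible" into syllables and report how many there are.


Word: "invisible"
Syllable breakdown: in-vis-i-ble
Counting: 4 parts
= 4 syllables


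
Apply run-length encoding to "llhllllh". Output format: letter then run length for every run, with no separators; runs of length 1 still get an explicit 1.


String: "llhllllh"
Scanning for consecutive runs:
  'l' x 2
  'h' x 1
  'l' x 4
  'h' x 1
RLE = "l2h1l4h1"


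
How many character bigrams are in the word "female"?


Word: "female" (length 6)
Number of 2-grams = length - 2 + 1 = 6 - 2 + 1
= 5


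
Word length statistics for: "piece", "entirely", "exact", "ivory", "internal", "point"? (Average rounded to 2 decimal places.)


Lengths: "piece"=5, "entirely"=8, "exact"=5, "ivory"=5, "internal"=8, "point"=5
Sum = 36, Count = 6
Average = 36/6 = 6.00
= avg=6.00, min=5, max=8


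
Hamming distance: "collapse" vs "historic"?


Comparing character by character (same length = 8):
  Pos 0: 'c' vs 'h' !=
  Pos 1: 'o' vs 'i' !=
  Pos 2: 'l' vs 's' !=
  Pos 3: 'l' vs 't' !=
  Pos 4: 'a' vs 'o' !=
  Pos 5: 'p' vs 'r' !=
  Pos 6: 's' vs 'i' !=
  Pos 7: 'e' vs 'c' !=
Hamming distance = 8


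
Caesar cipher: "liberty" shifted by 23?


Word: "liberty"
Shift: 23
Each letter → (letter + shift) mod 26:
  'l' (11) + 23 = 8 → 'i'
  'i' (8) + 23 = 5 → 'f'
  'b' (1) + 23 = 24 → 'y'
  'e' (4) + 23 = 1 → 'b'
  'r' (17) + 23 = 14 → 'o'
  't' (19) + 23 = 16 → 'q'
  'y' (24) + 23 = 21 → 'v'
Result = "ifyboqv"


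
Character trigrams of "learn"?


Word: "learn" (length 5)
Number of trigrams = 5 - 3 + 1 = 3
  Position 0: "lea"
  Position 1: "ear"
  Position 2: "arn"
Trigrams = "lea", "ear", "arn"


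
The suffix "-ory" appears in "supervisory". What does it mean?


Suffix: -ory
Example: supervisory = supervise + -ory, with a spelling change
Meaning = relating to / place for


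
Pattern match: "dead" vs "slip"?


Pattern of "dead": [0, 1, 2, 0]
Pattern of "slip": [0, 1, 2, 3]
Patterns do not match
Same pattern = No


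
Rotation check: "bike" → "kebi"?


Word: "bike", Candidate: "kebi"
Method: check if candidate is substring of word+word
"bikebike" contains "kebi"? Yes
Is rotation = Yes


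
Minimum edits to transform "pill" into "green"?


Word 1: "pill" (length 4)
Word 2: "green" (length 5)
One optimal edit sequence (insert/delete/substitute each cost 1):
  1. insert 'g'  (+1)
  2. substitute 'p' -> 'r'  (+1)
  3. substitute 'i' -> 'e'  (+1)
  4. substitute 'l' -> 'e'  (+1)
  5. substitute 'l' -> 'n'  (+1)
Total edit operations: 5
Edit distance = 5


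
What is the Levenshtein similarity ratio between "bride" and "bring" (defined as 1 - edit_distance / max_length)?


Word 1: "bride" (length 5)
Word 2: "bring" (length 5)
One optimal edit sequence:
  1. keep 'b'
  2. keep 'r'
  3. keep 'i'
  4. substitute 'd' -> 'n'  (+1)
  5. substitute 'e' -> 'g'  (+1)
Edit distance = 2
Max length = max(5, 5) = 5
Similarity = 1 - 2/5
= 0.6000


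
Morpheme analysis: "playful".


Word: "playful"
Morphemes: play + -ful
Each morpheme carries meaning
= 2 morphemes


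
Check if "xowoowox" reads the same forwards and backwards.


Word: "xowoowox"
Reversed: "xowoowox"
Forward == Backward? xowoowox == xowoowox
Palindrome = Yes


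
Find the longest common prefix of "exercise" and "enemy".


Word 1: "exercise"
Word 2: "enemy"
Comparing from start:
  Pos 0: 'e' == 'e'
  Pos 1: 'x' != 'n' (stop)
LCP = "e" (length 1)


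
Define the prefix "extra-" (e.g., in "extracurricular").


Prefix: extra-
Example: extracurricular (extra- + curricular)
Meaning = beyond


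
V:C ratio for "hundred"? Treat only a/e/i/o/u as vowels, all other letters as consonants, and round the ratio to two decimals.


Word: "hundred"
Vowels (a,e,i,o,u): 2
Consonants: 5
Ratio = 2/5
= 0.40


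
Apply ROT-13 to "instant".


Word: "instant"
Shift: 13
Each letter → (letter + shift) mod 26:
  'i' (8) + 13 = 21 → 'v'
  'n' (13) + 13 = 0 → 'a'
  's' (18) + 13 = 5 → 'f'
  't' (19) + 13 = 6 → 'g'
  'a' (0) + 13 = 13 → 'n'
  'n' (13) + 13 = 0 → 'a'
  't' (19) + 13 = 6 → 'g'
Result = "vafgnag"


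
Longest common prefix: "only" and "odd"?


Word 1: "only"
Word 2: "odd"
Comparing from start:
  Pos 0: 'o' == 'o'
  Pos 1: 'n' != 'd' (stop)
LCP = "o" (length 1)


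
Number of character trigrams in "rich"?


Word: "rich" (length 4)
Number of 3-grams = length - 3 + 1 = 4 - 3 + 1
= 2


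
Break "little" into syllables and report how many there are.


Word: "little"
Syllable breakdown: lit · tle
Counting: 2 parts
= 2 syllables


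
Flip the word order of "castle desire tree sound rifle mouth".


Original: "castle desire tree sound rifle mouth"
Words (1..n): castle | desire | tree | sound | rifle | mouth
Reversed (n..1): mouth | rifle | sound | tree | desire | castle
Result = "mouth rifle sound tree desire castle"


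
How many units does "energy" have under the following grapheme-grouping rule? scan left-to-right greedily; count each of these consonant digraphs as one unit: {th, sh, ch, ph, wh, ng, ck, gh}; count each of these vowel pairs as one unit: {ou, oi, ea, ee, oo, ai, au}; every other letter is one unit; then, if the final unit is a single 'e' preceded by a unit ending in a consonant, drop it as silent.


Word: "energy" (6 letters)
Left-to-right scan:
  1. 'e' (letter)
  2. 'n' (letter)
  3. 'e' (letter)
  4. 'r' (letter)
  5. 'g' (letter)
  6. 'y' (letter)
Units from scan: 6
Sound units = 6 units


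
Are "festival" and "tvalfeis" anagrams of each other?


Word 1: "festival" → sorted: aefilstv
Word 2: "tvalfeis" → sorted: aefilstv
Same letters? aefilstv == aefilstv
Anagram = Yes


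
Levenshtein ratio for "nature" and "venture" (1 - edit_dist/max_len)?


Word 1: "nature" (length 6)
Word 2: "venture" (length 7)
One optimal edit sequence:
  1. insert 'v'  (+1)
  2. substitute 'n' -> 'e'  (+1)
  3. substitute 'a' -> 'n'  (+1)
  4. keep 't'
  5. keep 'u'
  6. keep 'r'
  7. keep 'e'
Edit distance = 3
Max length = max(6, 7) = 7
Similarity = 1 - 3/7
= 0.5714


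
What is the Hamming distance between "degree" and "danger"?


Comparing character by character (same length = 6):
  Pos 0: 'd' vs 'd' =
  Pos 1: 'e' vs 'a' !=
  Pos 2: 'g' vs 'n' !=
  Pos 3: 'r' vs 'g' !=
  Pos 4: 'e' vs 'e' =
  Pos 5: 'e' vs 'r' !=
Hamming distance = 4


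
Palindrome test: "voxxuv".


Word: "voxxuv"
Reversed: "vuxxov"
Forward == Backward? voxxuv != vuxxov
Palindrome = No


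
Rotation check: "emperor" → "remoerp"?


Word: "emperor", Candidate: "remoerp"
Method: check if candidate is substring of word+word
"emperoremperor" contains "remoerp"? No
Is rotation = No


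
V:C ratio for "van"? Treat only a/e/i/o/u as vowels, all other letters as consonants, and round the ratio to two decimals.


Word: "van"
Vowels (a,e,i,o,u): 1
Consonants: 2
Ratio = 1/2
= 0.50


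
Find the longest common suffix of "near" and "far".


Word 1: "near"
Word 2: "far"
Comparing from end:
  Pos -1: 'r' == 'r'
  Pos -2: 'a' == 'a'
  Pos -3: 'e' != 'f' (stop)
LCS = "ar" (length 2)


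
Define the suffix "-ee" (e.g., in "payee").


Suffix: -ee
As in: payee -> pay + -ee
Meaning = one who receives


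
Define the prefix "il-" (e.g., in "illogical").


Prefix: il-
Example: illogical (il- + logical)
Meaning = not


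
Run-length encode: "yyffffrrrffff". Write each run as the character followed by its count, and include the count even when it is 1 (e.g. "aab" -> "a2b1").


String: "yyffffrrrffff"
Scanning for consecutive runs:
  'y' x 2
  'f' x 4
  'r' x 3
  'f' x 4
RLE = "y2f4r3f4"


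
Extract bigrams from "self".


Word: "self" (length 4)
Number of bigrams = 4 - 2 + 1 = 3
  Position 0: "se"
  Position 1: "el"
  Position 2: "lf"
Bigrams = "se", "el", "lf"


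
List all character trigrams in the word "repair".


Word: "repair" (length 6)
Number of trigrams = 6 - 3 + 1 = 4
  Position 0: "rep"
  Position 1: "epa"
  Position 2: "pai"
  Position 3: "air"
Trigrams = "rep", "epa", "pai", "air"


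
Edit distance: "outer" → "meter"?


Word 1: "outer" (length 5)
Word 2: "meter" (length 5)
One optimal edit sequence (insert/delete/substitute each cost 1):
  1. substitute 'o' -> 'm'  (+1)
  2. substitute 'u' -> 'e'  (+1)
  3. keep 't'
  4. keep 'e'
  5. keep 'r'
Total edit operations: 2
Edit distance = 2


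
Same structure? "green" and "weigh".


Pattern of "green": [0, 1, 2, 2, 3]
Pattern of "weigh": [0, 1, 2, 3, 4]
Patterns do not match
Same pattern = No


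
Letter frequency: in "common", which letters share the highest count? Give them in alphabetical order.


Word: "common"
Letter counts:
  'c': 1
  'm': 2
  'n': 1
  'o': 2
Maximum count = 2
Most frequent = 'm', 'o' (2 times each)


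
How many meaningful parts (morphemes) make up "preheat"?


Word: "preheat"
Morphemes: pre- / heat
Each morpheme carries meaning
= 2 morphemes


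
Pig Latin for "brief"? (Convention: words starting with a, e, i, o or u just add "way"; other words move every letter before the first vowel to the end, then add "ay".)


Word: "brief"
Starts with consonant(s) → move to end, add 'ay'
Consonant cluster: "br"
Pig Latin = "iefbray"


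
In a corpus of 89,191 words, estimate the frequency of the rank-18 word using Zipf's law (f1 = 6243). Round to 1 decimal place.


Zipf's law: f(r) = f(1) / r
f(1) = 6243
f(18) = 6243 / 18
= 346.8 occurrences


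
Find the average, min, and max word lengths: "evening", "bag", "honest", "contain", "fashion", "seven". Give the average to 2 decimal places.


Lengths: "evening"=7, "bag"=3, "honest"=6, "contain"=7, "fashion"=7, "seven"=5
Sum = 35, Count = 6
Average = 35/6 = 5.83
= avg=5.83, min=3, max=7


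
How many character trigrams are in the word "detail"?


Word: "detail" (length 6)
Number of 3-grams = length - 3 + 1 = 6 - 3 + 1
= 4


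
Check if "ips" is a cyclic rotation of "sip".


Word: "sip", Candidate: "ips"
Method: check if candidate is substring of word+word
"sipsip" contains "ips"? Yes
Is rotation = Yes


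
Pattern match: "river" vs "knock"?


Pattern of "river": [0, 1, 2, 3, 0]
Pattern of "knock": [0, 1, 2, 3, 0]
Patterns match
Same pattern = Yes


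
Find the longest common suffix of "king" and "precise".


Word 1: "king"
Word 2: "precise"
Comparing from end:
  Pos -1: 'g' != 'e' (stop)
LCS = "" (length 0)


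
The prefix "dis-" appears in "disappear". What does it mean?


Prefix: dis-
As in: disappear -> dis- + appear
Meaning = not / opposite


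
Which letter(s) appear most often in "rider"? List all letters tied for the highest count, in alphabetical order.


Word: "rider"
Letter counts:
  'd': 1
  'e': 1
  'i': 1
  'r': 2
Maximum count = 2
Most frequent = 'r' (2 times each)


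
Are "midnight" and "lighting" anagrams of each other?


Word 1: "midnight" → sorted: dghiimnt
Word 2: "lighting" → sorted: gghiilnt
Same letters? dghiimnt != gghiilnt
Anagram = No


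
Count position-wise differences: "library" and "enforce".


Comparing character by character (same length = 7):
  Pos 0: 'l' vs 'e' !=
  Pos 1: 'i' vs 'n' !=
  Pos 2: 'b' vs 'f' !=
  Pos 3: 'r' vs 'o' !=
  Pos 4: 'a' vs 'r' !=
  Pos 5: 'r' vs 'c' !=
  Pos 6: 'y' vs 'e' !=
Hamming distance = 7


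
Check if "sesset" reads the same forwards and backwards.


Word: "sesset"
Reversed: "tesses"
Forward == Backward? sesset != tesses
Palindrome = No


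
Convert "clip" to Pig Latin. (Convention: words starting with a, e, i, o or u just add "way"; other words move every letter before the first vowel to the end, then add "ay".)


Word: "clip"
Starts with consonant(s) → move to end, add 'ay'
Consonant cluster: "cl"
Pig Latin = "ipclay"


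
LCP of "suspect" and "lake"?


Word 1: "suspect"
Word 2: "lake"
Comparing from start:
  Pos 0: 's' != 'l' (stop)
LCP = "" (length 0)


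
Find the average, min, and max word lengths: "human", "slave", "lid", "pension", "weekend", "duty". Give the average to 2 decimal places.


Lengths: "human"=5, "slave"=5, "lid"=3, "pension"=7, "weekend"=7, "duty"=4
Sum = 31, Count = 6
Average = 31/6 = 5.17
= avg=5.17, min=3, max=7


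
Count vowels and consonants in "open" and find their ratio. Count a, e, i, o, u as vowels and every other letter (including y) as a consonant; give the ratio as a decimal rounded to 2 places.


Word: "open"
Vowels (a,e,i,o,u): 2
Consonants: 2
Ratio = 2/2
= 1.00


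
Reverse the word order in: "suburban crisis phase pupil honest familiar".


Original: "suburban crisis phase pupil honest familiar"
Words (1..n): suburban | crisis | phase | pupil | honest | familiar
Reversed (n..1): familiar | honest | pupil | phase | crisis | suburban
Result = "familiar honest pupil phase crisis suburban"


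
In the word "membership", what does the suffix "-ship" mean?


Suffix: -ship
Example: membership (member + -ship)
Meaning = state / position


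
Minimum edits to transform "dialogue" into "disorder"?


Word 1: "dialogue" (length 8)
Word 2: "disorder" (length 8)
One optimal edit sequence (insert/delete/substitute each cost 1):
  1. keep 'd'
  2. keep 'i'
  3. delete 'a'  (+1)
  4. substitute 'l' -> 's'  (+1)
  5. keep 'o'
  6. substitute 'g' -> 'r'  (+1)
  7. substitute 'u' -> 'd'  (+1)
  8. keep 'e'
  9. insert 'r'  (+1)
Total edit operations: 5
Edit distance = 5


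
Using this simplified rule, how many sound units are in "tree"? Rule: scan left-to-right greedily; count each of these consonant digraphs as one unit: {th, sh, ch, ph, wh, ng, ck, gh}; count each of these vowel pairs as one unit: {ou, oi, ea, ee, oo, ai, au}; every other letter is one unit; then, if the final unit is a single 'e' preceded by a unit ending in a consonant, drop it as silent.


Word: "tree" (4 letters)
Left-to-right scan:
  [1] 't' (letter)
  [2] 'r' (letter)
  [3] 'ee' (vowel-pair)
Units from scan: 3
Sound units = 3 units


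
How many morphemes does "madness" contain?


Word: "madness"
Morphemes: mad + -ness
Each morpheme carries meaning
= 2 morphemes


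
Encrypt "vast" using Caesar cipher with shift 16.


Word: "vast"
Shift: 16
Each letter → (letter + shift) mod 26:
  'v' (21) + 16 = 11 → 'l'
  'a' (0) + 16 = 16 → 'q'
  's' (18) + 16 = 8 → 'i'
  't' (19) + 16 = 9 → 'j'
Result = "lqij"


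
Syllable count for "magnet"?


Word: "magnet"
Syllable breakdown: mag | net
Counting: 2 parts
= 2 syllables


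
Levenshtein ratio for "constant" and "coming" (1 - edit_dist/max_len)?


Word 1: "constant" (length 8)
Word 2: "coming" (length 6)
One optimal edit sequence:
  1. keep 'c'
  2. keep 'o'
  3. delete 'n'  (+1)
  4. delete 's'  (+1)
  5. substitute 't' -> 'm'  (+1)
  6. substitute 'a' -> 'i'  (+1)
  7. keep 'n'
  8. substitute 't' -> 'g'  (+1)
Edit distance = 5
Max length = max(8, 6) = 8
Similarity = 1 - 5/8
= 0.3750


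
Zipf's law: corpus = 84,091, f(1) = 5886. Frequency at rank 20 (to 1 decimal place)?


Zipf's law: f(r) = f(1) / r
f(1) = 5886
f(20) = 5886 / 20
= 294.3 occurrences


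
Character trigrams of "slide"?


Word: "slide" (length 5)
Number of trigrams = 5 - 3 + 1 = 3
  Position 0: "sli"
  Position 1: "lid"
  Position 2: "ide"
Trigrams = "sli", "lid", "ide"


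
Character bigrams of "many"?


Word: "many" (length 4)
Number of bigrams = 4 - 2 + 1 = 3
  Position 0: "ma"
  Position 1: "an"
  Position 2: "ny"
Bigrams = "ma", "an", "ny"


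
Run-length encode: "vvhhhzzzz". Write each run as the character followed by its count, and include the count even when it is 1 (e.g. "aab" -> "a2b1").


String: "vvhhhzzzz"
Scanning for consecutive runs:
  'v' x 2
  'h' x 3
  'z' x 4
RLE = "v2h3z4"


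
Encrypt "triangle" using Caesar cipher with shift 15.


Word: "triangle"
Shift: 15
Each letter → (letter + shift) mod 26:
  't' (19) + 15 = 8 → 'i'
  'r' (17) + 15 = 6 → 'g'
  'i' (8) + 15 = 23 → 'x'
  'a' (0) + 15 = 15 → 'p'
  'n' (13) + 15 = 2 → 'c'
  'g' (6) + 15 = 21 → 'v'
  'l' (11) + 15 = 0 → 'a'
  'e' (4) + 15 = 19 → 't'
Result = "igxpcvat"


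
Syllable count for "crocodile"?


Word: "crocodile"
Syllable breakdown: croc | o | dile
Counting: 3 parts
= 3 syllables


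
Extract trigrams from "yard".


Word: "yard" (length 4)
Number of trigrams = 4 - 3 + 1 = 2
  Position 0: "yar"
  Position 1: "ard"
Trigrams = "yar", "ard"


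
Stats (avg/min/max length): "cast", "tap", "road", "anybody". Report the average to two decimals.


Lengths: "cast"=4, "tap"=3, "road"=4, "anybody"=7
Sum = 18, Count = 4
Average = 18/4 = 4.50
= avg=4.50, min=3, max=7


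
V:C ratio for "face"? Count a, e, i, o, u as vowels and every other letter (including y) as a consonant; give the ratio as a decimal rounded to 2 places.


Word: "face"
Vowels (a,e,i,o,u): 2
Consonants: 2
Ratio = 2/2
= 1.00


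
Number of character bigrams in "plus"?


Word: "plus" (length 4)
Number of 2-grams = length - 2 + 1 = 4 - 2 + 1
= 3


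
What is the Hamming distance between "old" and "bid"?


Comparing character by character (same length = 3):
  Pos 0: 'o' vs 'b' !=
  Pos 1: 'l' vs 'i' !=
  Pos 2: 'd' vs 'd' =
Hamming distance = 2


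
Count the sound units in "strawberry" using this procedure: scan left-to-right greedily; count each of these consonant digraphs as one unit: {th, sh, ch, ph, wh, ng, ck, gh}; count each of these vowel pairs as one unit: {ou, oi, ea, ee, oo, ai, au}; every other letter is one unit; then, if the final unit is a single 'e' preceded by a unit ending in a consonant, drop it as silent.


Word: "strawberry" (10 letters)
Left-to-right scan:
  1. 's' (letter)
  2. 't' (letter)
  3. 'r' (letter)
  4. 'a' (letter)
  5. 'w' (letter)
  6. 'b' (letter)
  7. 'e' (letter)
  8. 'r' (letter)
  9. 'r' (letter)
  10. 'y' (letter)
Units from scan: 10
Sound units = 10 units


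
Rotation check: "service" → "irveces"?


Word: "service", Candidate: "irveces"
Method: check if candidate is substring of word+word
"serviceservice" contains "irveces"? No
Is rotation = No


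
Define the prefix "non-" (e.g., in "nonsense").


Prefix: non-
As in: nonsense -> non- + sense
Meaning = not


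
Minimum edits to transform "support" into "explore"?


Word 1: "support" (length 7)
Word 2: "explore" (length 7)
One optimal edit sequence (insert/delete/substitute each cost 1):
  1. substitute 's' -> 'e'  (+1)
  2. substitute 'u' -> 'x'  (+1)
  3. keep 'p'
  4. substitute 'p' -> 'l'  (+1)
  5. keep 'o'
  6. keep 'r'
  7. substitute 't' -> 'e'  (+1)
Total edit operations: 4
Edit distance = 4


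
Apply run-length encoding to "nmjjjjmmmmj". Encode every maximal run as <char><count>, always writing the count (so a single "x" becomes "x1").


String: "nmjjjjmmmmj"
Scanning for consecutive runs:
  'n' x 1
  'm' x 1
  'j' x 4
  'm' x 4
  'j' x 1
RLE = "n1m1j4m4j1"


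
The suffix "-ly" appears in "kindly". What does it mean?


Suffix: -ly
Example: kindly (kind + -ly)
Meaning = in a manner


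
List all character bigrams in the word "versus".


Word: "versus" (length 6)
Number of bigrams = 6 - 2 + 1 = 5
  Position 0: "ve"
  Position 1: "er"
  Position 2: "rs"
  Position 3: "su"
  Position 4: "us"
Bigrams = "ve", "er", "rs", "su", "us"


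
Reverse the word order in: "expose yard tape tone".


Original: "expose yard tape tone"
Words (1..n): expose | yard | tape | tone
Reversed (n..1): tone | tape | yard | expose
Result = "tone tape yard expose"


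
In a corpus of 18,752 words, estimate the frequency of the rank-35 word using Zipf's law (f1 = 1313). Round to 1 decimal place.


Zipf's law: f(r) = f(1) / r
f(1) = 1313
f(35) = 1313 / 35
= 37.5 occurrences


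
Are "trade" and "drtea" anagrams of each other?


Word 1: "trade" → sorted: adert
Word 2: "drtea" → sorted: adert
Same letters? adert == adert
Anagram = Yes


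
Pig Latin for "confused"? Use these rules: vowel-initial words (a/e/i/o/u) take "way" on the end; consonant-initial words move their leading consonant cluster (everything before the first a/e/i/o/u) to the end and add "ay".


Word: "confused"
Starts with consonant(s) → move to end, add 'ay'
Consonant cluster: "c"
Pig Latin = "onfusedcay"
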